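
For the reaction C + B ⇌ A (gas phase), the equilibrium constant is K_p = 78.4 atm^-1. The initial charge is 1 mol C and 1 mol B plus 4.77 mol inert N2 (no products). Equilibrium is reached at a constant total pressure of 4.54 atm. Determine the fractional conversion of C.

X = 0.879

Basis: 1 mol C initially; let X = conversion of C. Extent ξ = X.
Mole table: n_C = 1 − X; n_B = 1 − X; n_A = X; n_I = 4.77 (inert).
n_T = Σnᵢ = 6.77 − X.
Mole fractions y_i = n_i/n_T; K_p = p_A / (p_C p_B) with p_i = y_i·P.
This yields a degree-2 equation in X; solving on (0,1), X = 0.879.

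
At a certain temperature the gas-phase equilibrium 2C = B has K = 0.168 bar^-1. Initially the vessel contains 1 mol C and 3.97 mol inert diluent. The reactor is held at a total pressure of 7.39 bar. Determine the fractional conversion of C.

X = 0.272

Basis: 1 mol C initially; let X = conversion of C. Extent ξ = 0.5X.
At extent ξ: n_C = 1 − X; n_B = 0.5X; n_I = 3.97 (inert).
Total moles n_T = 4.97 − 0.5X.
With p_i = (n_i/n_T)P, K = p_B / (p_C^2).
Setting this equal to 0.168 bar^-1 and taking the physical root (0 < X < 1) gives X = 0.272.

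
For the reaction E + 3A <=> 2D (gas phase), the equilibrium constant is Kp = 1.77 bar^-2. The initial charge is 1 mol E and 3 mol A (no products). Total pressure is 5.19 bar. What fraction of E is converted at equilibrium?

Take 1 mol E as basis and let X be its fractional conversion, so ξ = X.
Mole table: n_E = 1 − X; n_A = 3 − 3X; n_D = 2X.
Total moles n_T = 4 − 2X.
y_i = n_i/n_T, p_i = y_i·P. Kp = p_D^2 / (p_E p_A^3).
Substituting and setting equal to 1.77 bar^-2 gives a polynomial in X; the root in (0,1) is X = 0.683.

X = 0.683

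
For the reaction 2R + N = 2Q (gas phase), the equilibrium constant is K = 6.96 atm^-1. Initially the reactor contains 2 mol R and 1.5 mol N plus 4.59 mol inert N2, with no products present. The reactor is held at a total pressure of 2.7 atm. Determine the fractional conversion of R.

Let X = conversion of R (basis 2 mol R); extent of reaction ξ = X.
Moles: n_R = 2 − 2X; n_N = 1.5 − X; n_Q = 2X; n_I = 4.59 (inert).
n_T = Σnᵢ = 8.09 − X.
With p_i = (n_i/n_T)P, K = p_Q^2 / (p_R^2 p_N).
Equating to 6.96 atm^-1 and solving on 0 < X < 1: X = 0.600.

X = 0.600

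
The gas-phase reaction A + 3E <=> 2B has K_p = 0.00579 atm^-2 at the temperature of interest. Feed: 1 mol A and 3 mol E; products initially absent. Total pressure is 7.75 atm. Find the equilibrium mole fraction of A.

Basis: 1 mol A initially; let X = conversion of A. Extent ξ = X.
Species balance: n_A = 1 − X; n_E = 3 − 3X; n_B = 2X.
Total moles n_T = 4 − 2X.
y_i = n_i/n_T, p_i = y_i·P. K_p = p_B^2 / (p_A p_E^3).
This yields a degree-4 equation in X; solving on (0,1), X = 0.248.
Then n_A = 0.752, n_T = 3.5, so y_A = 0.215.

y_A = 0.215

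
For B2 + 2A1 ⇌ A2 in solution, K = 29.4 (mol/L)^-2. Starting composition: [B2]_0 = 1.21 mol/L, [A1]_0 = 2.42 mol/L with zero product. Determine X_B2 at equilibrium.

Let X = conversion of B2; extent ξ = 1.21·X mol/L.
Concentrations: [B2] = 1.21 − 1.21X; [A1] = 2.42 − 2.42X; [A2] = 1.21X.
K = [A2] / ([B2] [A1]^2).
Equating to 29.4 (mol/L)^-2: the physical root is X = 0.831.

X = 0.831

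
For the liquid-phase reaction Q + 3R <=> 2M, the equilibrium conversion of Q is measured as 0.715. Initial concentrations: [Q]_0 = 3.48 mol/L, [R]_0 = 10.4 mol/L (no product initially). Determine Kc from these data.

Let X = conversion of Q.
Concentrations: [Q] = 3.48 − 3.48X; [R] = 10.4 − 10.4X; [M] = 6.96X.
At X = 0.715: [Q] = 0.992, [R] = 2.94, [M] = 4.98.
Kc = [M]^2 / ([Q] [R]^3) = 0.987 (mol/L)^-2.

Kc = 0.987 (mol/L)^-2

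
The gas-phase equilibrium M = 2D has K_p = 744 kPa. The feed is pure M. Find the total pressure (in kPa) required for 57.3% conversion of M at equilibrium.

P = 381 kPa

Take 1 mol M as basis and let X be its fractional conversion, so ξ = X.
Mole table: n_M = 1 − X; n_D = 2X.
Total moles n_T = 1 + X.
K_p = p_D^2 / (p_M) with p_i = (n_i/n_T)·P.
At X = 0.573: the mole-fraction product g(X) = Π y_i^ν_i = 1.955. Since K_p = g(X)·P^{1}, P = (K_p/g)^(1/1) = (744/1.955)^(1/1) = 381 kPa.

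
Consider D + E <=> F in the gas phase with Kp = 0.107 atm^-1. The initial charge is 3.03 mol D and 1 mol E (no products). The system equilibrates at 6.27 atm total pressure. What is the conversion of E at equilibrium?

Let X = conversion of E (basis 1 mol E); extent of reaction ξ = X.
Moles: n_D = 3.03 − X; n_E = 1 − X; n_F = X.
Total moles n_T = 4.03 − X.
y_i = n_i/n_T, p_i = y_i·P. Kp = p_F / (p_D p_E).
Equating to 0.107 atm^-1 and solving on 0 < X < 1: X = 0.329.

X = 0.329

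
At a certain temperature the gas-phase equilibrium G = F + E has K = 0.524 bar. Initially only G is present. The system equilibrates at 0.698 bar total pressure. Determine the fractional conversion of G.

Take 1 mol G as basis and let X be its fractional conversion, so ξ = X.
Mole table: n_G = 1 − X; n_F = X; n_E = X.
n_T = Σnᵢ = 1 + X.
Mole fractions y_i = n_i/n_T; K = p_F p_E / (p_G) with p_i = y_i·P.
This yields a degree-2 equation in X; solving on (0,1), X = 0.655.

X = 0.655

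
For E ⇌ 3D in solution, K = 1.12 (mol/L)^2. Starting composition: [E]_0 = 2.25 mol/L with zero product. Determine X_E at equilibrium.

Let X = conversion of E; extent ξ = 2.25·X mol/L.
Concentrations: [E] = 2.25 − 2.25X; [D] = 6.75X.
K = [D]^3 / ([E]).
Equating to 1.12 (mol/L)^2: the physical root is X = 0.188.

X = 0.188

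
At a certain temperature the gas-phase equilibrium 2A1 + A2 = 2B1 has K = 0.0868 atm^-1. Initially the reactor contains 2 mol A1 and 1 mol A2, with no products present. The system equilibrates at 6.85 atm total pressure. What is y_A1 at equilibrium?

y_A1 = 0.527

Take 2 mol A1 as basis and let X be its fractional conversion, so ξ = X.
Moles: n_A1 = 2 − 2X; n_A2 = 1 − X; n_B1 = 2X.
n_T = Σnᵢ = 3 − X.
y_i = n_i/n_T, p_i = y_i·P. K = p_B1^2 / (p_A1^2 p_A2).
This yields a degree-3 equation in X; solving on (0,1), X = 0.284.
Then n_A1 = 1.43, n_T = 2.72, so y_A1 = 0.527.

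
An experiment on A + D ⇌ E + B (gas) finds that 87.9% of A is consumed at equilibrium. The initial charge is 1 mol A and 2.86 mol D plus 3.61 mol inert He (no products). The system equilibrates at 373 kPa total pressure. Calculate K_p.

Basis: 1 mol A initially; let X = conversion of A. Extent ξ = X.
Mole table: n_A = 1 − X; n_D = 2.86 − X; n_E = X; n_B = X; n_I = 3.61 (inert).
n_T stays at 7.47 (no change in mole number).
At X = 0.879: n_A = 0.121, n_D = 1.98, n_E = 0.879, n_B = 0.879, n_T = 7.47.
p_i = (n_i/n_T)·P. K_p = p_E p_B / (p_A p_D) = 3.22.

K_p = 3.22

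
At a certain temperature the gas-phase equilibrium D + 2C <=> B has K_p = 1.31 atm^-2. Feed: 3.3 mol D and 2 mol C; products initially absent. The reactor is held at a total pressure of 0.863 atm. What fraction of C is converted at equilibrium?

X = 0.275

Let X = conversion of C (basis 2 mol C); extent of reaction ξ = X.
At extent ξ: n_D = 3.3 − X; n_C = 2 − 2X; n_B = X.
Total moles n_T = 5.3 − 2X.
With p_i = (n_i/n_T)P, K_p = p_B / (p_D p_C^2).
Setting this equal to 1.31 atm^-2 and taking the physical root (0 < X < 1) gives X = 0.275.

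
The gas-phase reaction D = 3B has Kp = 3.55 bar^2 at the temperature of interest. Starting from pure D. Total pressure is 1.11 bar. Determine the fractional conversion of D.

Let X = conversion of D (basis 1 mol D); extent of reaction ξ = X.
Species balance: n_D = 1 − X; n_B = 3X.
Summing: n_T = 1 + 2X.
With p_i = (n_i/n_T)P, Kp = p_B^3 / (p_D).
Setting this equal to 3.55 bar^2 and taking the physical root (0 < X < 1) gives X = 0.592.

X = 0.592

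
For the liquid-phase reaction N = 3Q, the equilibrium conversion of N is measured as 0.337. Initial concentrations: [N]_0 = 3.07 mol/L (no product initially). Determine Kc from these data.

Kc = 14.7 (mol/L)^2

Let X = conversion of N.
Concentrations: [N] = 3.07 − 3.07X; [Q] = 9.21X.
At X = 0.337: [N] = 2.04, [Q] = 3.1.
Kc = [Q]^3 / ([N]) = 14.7 (mol/L)^2.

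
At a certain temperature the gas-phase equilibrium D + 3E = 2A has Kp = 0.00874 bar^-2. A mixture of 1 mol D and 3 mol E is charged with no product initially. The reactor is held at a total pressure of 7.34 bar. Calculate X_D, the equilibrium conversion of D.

Basis: 1 mol D initially; let X = conversion of D. Extent ξ = X.
Species balance: n_D = 1 − X; n_E = 3 − 3X; n_A = 2X.
Summing: n_T = 4 − 2X.
y_i = n_i/n_T, p_i = y_i·P. Kp = p_A^2 / (p_D p_E^3).
This yields a degree-4 equation in X; solving on (0,1), X = 0.273.

X = 0.273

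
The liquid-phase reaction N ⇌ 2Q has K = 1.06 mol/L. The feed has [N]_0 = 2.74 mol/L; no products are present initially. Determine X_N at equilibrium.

Let X = conversion of N; extent ξ = 2.74·X mol/L.
Concentrations: [N] = 2.74 − 2.74X; [Q] = 5.48X.
K = [Q]^2 / ([N]).
Equating to 1.06 mol/L: the physical root is X = 0.266.

X = 0.266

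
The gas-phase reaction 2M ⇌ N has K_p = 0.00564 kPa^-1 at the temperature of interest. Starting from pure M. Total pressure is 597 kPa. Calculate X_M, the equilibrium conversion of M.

Take 1 mol M as basis and let X be its fractional conversion, so ξ = 0.5X.
Species balance: n_M = 1 − X; n_N = 0.5X.
Summing: n_T = 1 − 0.5X.
Mole fractions y_i = n_i/n_T; K_p = p_N / (p_M^2) with p_i = y_i·P.
Setting this equal to 0.00564 kPa^-1 and taking the physical root (0 < X < 1) gives X = 0.737.

X = 0.737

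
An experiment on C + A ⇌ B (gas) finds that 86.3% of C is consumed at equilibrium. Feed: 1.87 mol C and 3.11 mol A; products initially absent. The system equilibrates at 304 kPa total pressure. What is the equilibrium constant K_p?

Let X = conversion of C (basis 1.87 mol C); extent of reaction ξ = 1.87X.
Species balance: n_C = 1.87 − 1.87X; n_A = 3.11 − 1.87X; n_B = 1.87X.
n_T = Σnᵢ = 4.98 − 1.87X.
At X = 0.863: n_C = 0.256, n_A = 1.5, n_B = 1.61, n_T = 3.37.
p_i = (n_i/n_T)·P. K_p = p_B / (p_C p_A) = 0.0466 kPa^-1.

K_p = 0.0466 kPa^-1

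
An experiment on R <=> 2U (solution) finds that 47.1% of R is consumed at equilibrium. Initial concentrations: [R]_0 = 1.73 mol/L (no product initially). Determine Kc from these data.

Let X = conversion of R.
Concentrations: [R] = 1.73 − 1.73X; [U] = 3.46X.
At X = 0.471: [R] = 0.915, [U] = 1.63.
Kc = [U]^2 / ([R]) = 2.9 mol/L.

Kc = 2.9 mol/L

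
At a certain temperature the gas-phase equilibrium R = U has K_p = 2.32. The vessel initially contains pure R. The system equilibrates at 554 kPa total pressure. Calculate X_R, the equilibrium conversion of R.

Take 1 mol R as basis and let X be its fractional conversion, so ξ = X.
Mole table: n_R = 1 − X; n_U = X.
Total moles n_T = 1 (Δν = 0, constant).
Mole fractions y_i = n_i/n_T; K_p = p_U / (p_R) with p_i = y_i·P.
This yields a degree-1 equation in X; solving on (0,1), X = 0.699.

X = 0.699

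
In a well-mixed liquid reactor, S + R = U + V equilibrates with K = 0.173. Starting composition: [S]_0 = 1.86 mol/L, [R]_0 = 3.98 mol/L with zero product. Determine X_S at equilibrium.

Let X = conversion of S; extent ξ = 1.86·X mol/L.
Concentrations: [S] = 1.86 − 1.86X; [R] = 3.98 − 1.86X; [U] = 1.86X; [V] = 1.86X.
K = [U] [V] / ([S] [R]).
Equating to 0.173: the physical root is X = 0.417.

X = 0.417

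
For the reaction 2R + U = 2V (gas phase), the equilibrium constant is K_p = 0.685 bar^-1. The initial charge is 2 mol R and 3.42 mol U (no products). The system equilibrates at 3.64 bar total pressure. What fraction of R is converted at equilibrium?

Take 2 mol R as basis and let X be its fractional conversion, so ξ = X.
At extent ξ: n_R = 2 − 2X; n_U = 3.42 − X; n_V = 2X.
n_T = Σnᵢ = 5.42 − X.
Mole fractions y_i = n_i/n_T; K_p = p_V^2 / (p_R^2 p_U) with p_i = y_i·P.
Equating to 0.685 bar^-1 and solving on 0 < X < 1: X = 0.548.

X = 0.548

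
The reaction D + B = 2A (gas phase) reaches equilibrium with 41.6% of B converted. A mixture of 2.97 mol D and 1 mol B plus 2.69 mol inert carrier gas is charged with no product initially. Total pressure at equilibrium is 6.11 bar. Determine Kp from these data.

Take 1 mol B as basis and let X be its fractional conversion, so ξ = X.
Species balance: n_D = 2.97 − X; n_B = 1 − X; n_A = 2X; n_I = 2.69 (inert).
Total moles n_T = 6.66 (Δν = 0, constant).
At X = 0.416: n_D = 2.55, n_B = 0.584, n_A = 0.832, n_T = 6.66.
p_i = (n_i/n_T)·P. Kp = p_A^2 / (p_D p_B) = 0.464.

Kp = 0.464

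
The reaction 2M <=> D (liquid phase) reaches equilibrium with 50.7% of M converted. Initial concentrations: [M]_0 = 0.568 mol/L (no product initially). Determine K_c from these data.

K_c = 1.84 L/mol

Let X = conversion of M.
Concentrations: [M] = 0.568 − 0.568X; [D] = 0.284X.
At X = 0.507: [M] = 0.28, [D] = 0.144.
K_c = [D] / ([M]^2) = 1.84 L/mol.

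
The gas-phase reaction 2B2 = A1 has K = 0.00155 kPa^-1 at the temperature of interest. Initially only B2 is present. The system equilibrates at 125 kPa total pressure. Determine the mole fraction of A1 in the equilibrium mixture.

y_A1 = 0.142

Basis: 1 mol B2 initially; let X = conversion of B2. Extent ξ = 0.5X.
Moles: n_B2 = 1 − X; n_A1 = 0.5X.
Total moles n_T = 1 − 0.5X.
Mole fractions y_i = n_i/n_T; K = p_A1 / (p_B2^2) with p_i = y_i·P.
Substituting and setting equal to 0.00155 kPa^-1 gives a polynomial in X; the root in (0,1) is X = 0.249.
Then n_A1 = 0.125, n_T = 0.875, so y_A1 = 0.142.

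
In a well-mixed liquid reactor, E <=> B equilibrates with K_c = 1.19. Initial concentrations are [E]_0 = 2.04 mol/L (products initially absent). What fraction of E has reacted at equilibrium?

Let X = conversion of E; extent ξ = 2.04·X mol/L.
Concentrations: [E] = 2.04 − 2.04X; [B] = 2.04X.
K_c = [B] / ([E]).
Solving K_c = 1.19 for X ∈ (0,1): X = 0.543.

X = 0.543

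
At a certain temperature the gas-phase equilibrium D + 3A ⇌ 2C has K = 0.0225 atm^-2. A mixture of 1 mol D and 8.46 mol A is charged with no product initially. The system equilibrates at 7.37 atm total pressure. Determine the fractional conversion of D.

X = 0.657

Let X = conversion of D (basis 1 mol D); extent of reaction ξ = X.
Species balance: n_D = 1 − X; n_A = 8.46 − 3X; n_C = 2X.
Summing: n_T = 9.46 − 2X.
Mole fractions y_i = n_i/n_T; K = p_C^2 / (p_D p_A^3) with p_i = y_i·P.
Substituting and setting equal to 0.0225 atm^-2 gives a polynomial in X; the root in (0,1) is X = 0.657.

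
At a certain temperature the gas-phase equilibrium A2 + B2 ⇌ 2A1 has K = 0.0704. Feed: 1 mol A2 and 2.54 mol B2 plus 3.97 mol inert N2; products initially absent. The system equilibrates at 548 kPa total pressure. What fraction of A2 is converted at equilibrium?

Let X = conversion of A2 (basis 1 mol A2); extent of reaction ξ = X.
At extent ξ: n_A2 = 1 − X; n_B2 = 2.54 − X; n_A1 = 2X; n_I = 3.97 (inert).
n_T stays at 7.51 (no change in mole number).
Mole fractions y_i = n_i/n_T; K = p_A1^2 / (p_A2 p_B2) with p_i = y_i·P.
Equating to 0.0704 and solving on 0 < X < 1: X = 0.184.

X = 0.184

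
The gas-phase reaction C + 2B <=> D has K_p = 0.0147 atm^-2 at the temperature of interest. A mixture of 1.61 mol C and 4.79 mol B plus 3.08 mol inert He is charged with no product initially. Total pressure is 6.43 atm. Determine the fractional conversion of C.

Take 1.61 mol C as basis and let X be its fractional conversion, so ξ = 1.61X.
Species balance: n_C = 1.61 − 1.61X; n_B = 4.79 − 3.22X; n_D = 1.61X; n_I = 3.08 (inert).
n_T = Σnᵢ = 9.48 − 3.22X.
With p_i = (n_i/n_T)P, K_p = p_D / (p_C p_B^2).
Equating to 0.0147 atm^-2 and solving on 0 < X < 1: X = 0.124.

X = 0.124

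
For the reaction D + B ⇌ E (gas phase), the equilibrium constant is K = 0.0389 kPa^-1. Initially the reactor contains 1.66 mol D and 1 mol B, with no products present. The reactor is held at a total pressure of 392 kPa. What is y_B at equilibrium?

Let X = conversion of B (basis 1 mol B); extent of reaction ξ = X.
Mole table: n_D = 1.66 − X; n_B = 1 − X; n_E = X.
Total moles n_T = 2.66 − X.
With p_i = (n_i/n_T)P, K = p_E / (p_D p_B).
Substituting and setting equal to 0.0389 kPa^-1 gives a polynomial in X; the root in (0,1) is X = 0.871.
Then n_B = 0.129, n_T = 1.79, so y_B = 0.072.

y_B = 0.072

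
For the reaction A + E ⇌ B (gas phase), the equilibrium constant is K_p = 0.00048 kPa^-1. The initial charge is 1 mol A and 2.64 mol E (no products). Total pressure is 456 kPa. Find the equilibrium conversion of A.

Let X = conversion of A (basis 1 mol A); extent of reaction ξ = X.
Mole table: n_A = 1 − X; n_E = 2.64 − X; n_B = X.
Total moles n_T = 3.64 − X.
Mole fractions y_i = n_i/n_T; K_p = p_B / (p_A p_E) with p_i = y_i·P.
Setting this equal to 0.00048 kPa^-1 and taking the physical root (0 < X < 1) gives X = 0.135.

X = 0.135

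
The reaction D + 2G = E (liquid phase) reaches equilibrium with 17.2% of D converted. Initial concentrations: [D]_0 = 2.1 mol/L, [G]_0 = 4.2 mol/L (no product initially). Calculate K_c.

K_c = 0.0172 (mol/L)^-2

Let X = conversion of D.
Concentrations: [D] = 2.1 − 2.1X; [G] = 4.2 − 4.2X; [E] = 2.1X.
At X = 0.172: [D] = 1.74, [G] = 3.48, [E] = 0.361.
K_c = [E] / ([D] [G]^2) = 0.0172 (mol/L)^-2.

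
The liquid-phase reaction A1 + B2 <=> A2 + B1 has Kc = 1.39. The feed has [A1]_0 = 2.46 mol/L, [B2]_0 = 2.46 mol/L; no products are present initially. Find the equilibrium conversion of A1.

Let X = conversion of A1; extent ξ = 2.46·X mol/L.
Concentrations: [A1] = 2.46 − 2.46X; [B2] = 2.46 − 2.46X; [A2] = 2.46X; [B1] = 2.46X.
Kc = [A2] [B1] / ([A1] [B2]).
Solving Kc = 1.39 for X ∈ (0,1): X = 0.541.

X = 0.541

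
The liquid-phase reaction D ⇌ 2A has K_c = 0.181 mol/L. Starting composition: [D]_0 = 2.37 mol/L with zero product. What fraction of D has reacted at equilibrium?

Let X = conversion of D; extent ξ = 2.37·X mol/L.
Concentrations: [D] = 2.37 − 2.37X; [A] = 4.74X.
K_c = [A]^2 / ([D]).
This equals 0.181 at X = 0.129 (the root in 0 < X < 1).

X = 0.129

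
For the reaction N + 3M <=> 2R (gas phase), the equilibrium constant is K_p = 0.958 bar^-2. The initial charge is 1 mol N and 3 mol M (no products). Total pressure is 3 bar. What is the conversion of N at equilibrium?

X = 0.544

Let X = conversion of N (basis 1 mol N); extent of reaction ξ = X.
At extent ξ: n_N = 1 − X; n_M = 3 − 3X; n_R = 2X.
n_T = Σnᵢ = 4 − 2X.
With p_i = (n_i/n_T)P, K_p = p_R^2 / (p_N p_M^3).
Setting this equal to 0.958 bar^-2 and taking the physical root (0 < X < 1) gives X = 0.544.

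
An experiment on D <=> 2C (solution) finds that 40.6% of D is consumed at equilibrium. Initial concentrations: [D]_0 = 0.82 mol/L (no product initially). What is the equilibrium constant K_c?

Let X = conversion of D.
Concentrations: [D] = 0.82 − 0.82X; [C] = 1.64X.
At X = 0.406: [D] = 0.487, [C] = 0.666.
K_c = [C]^2 / ([D]) = 0.91 mol/L.

K_c = 0.91 mol/L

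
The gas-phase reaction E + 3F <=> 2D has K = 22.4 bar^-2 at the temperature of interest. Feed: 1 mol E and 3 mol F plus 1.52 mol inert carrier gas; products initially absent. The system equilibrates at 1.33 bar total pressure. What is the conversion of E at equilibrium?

X = 0.602

Take 1 mol E as basis and let X be its fractional conversion, so ξ = X.
Species balance: n_E = 1 − X; n_F = 3 − 3X; n_D = 2X; n_I = 1.52 (inert).
Total moles n_T = 5.52 − 2X.
Mole fractions y_i = n_i/n_T; K = p_D^2 / (p_E p_F^3) with p_i = y_i·P.
Substituting and setting equal to 22.4 bar^-2 gives a polynomial in X; the root in (0,1) is X = 0.602.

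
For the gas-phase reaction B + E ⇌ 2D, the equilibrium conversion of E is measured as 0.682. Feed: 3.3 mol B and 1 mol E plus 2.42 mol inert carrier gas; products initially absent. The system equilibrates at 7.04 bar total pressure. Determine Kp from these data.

Kp = 2.23

Let X = conversion of E (basis 1 mol E); extent of reaction ξ = X.
At extent ξ: n_B = 3.3 − X; n_E = 1 − X; n_D = 2X; n_I = 2.42 (inert).
n_T stays at 6.72 (no change in mole number).
At X = 0.682: n_B = 2.62, n_E = 0.318, n_D = 1.36, n_T = 6.72.
p_i = (n_i/n_T)·P. Kp = p_D^2 / (p_B p_E) = 2.23.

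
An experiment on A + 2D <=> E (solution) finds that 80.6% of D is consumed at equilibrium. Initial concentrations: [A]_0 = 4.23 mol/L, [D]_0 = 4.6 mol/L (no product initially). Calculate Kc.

Let X = conversion of D.
Concentrations: [A] = 4.23 − 2.3X; [D] = 4.6 − 4.6X; [E] = 2.3X.
At X = 0.806: [A] = 2.38, [D] = 0.892, [E] = 1.85.
Kc = [E] / ([A] [D]^2) = 0.98 (mol/L)^-2.

Kc = 0.98 (mol/L)^-2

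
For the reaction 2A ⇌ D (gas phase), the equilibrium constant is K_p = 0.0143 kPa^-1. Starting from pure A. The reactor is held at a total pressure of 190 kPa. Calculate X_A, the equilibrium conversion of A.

Take 1 mol A as basis and let X be its fractional conversion, so ξ = 0.5X.
Species balance: n_A = 1 − X; n_D = 0.5X.
Total moles n_T = 1 − 0.5X.
y_i = n_i/n_T, p_i = y_i·P. K_p = p_D / (p_A^2).
Substituting and setting equal to 0.0143 kPa^-1 gives a polynomial in X; the root in (0,1) is X = 0.710.

X = 0.710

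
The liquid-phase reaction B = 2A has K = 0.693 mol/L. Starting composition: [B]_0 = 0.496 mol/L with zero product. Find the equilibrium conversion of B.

X = 0.442

Let X = conversion of B; extent ξ = 0.496·X mol/L.
Concentrations: [B] = 0.496 − 0.496X; [A] = 0.992X.
K = [A]^2 / ([B]).
This equals 0.693 at X = 0.442 (the root in 0 < X < 1).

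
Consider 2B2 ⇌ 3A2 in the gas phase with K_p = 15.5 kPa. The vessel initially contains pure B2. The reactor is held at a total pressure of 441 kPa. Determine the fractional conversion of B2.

Take 1 mol B2 as basis and let X be its fractional conversion, so ξ = 0.5X.
Species balance: n_B2 = 1 − X; n_A2 = 1.5X.
Total moles n_T = 1 + 0.5X.
With p_i = (n_i/n_T)P, K_p = p_A2^3 / (p_B2^2).
Substituting and setting equal to 15.5 kPa gives a polynomial in X; the root in (0,1) is X = 0.195.

X = 0.195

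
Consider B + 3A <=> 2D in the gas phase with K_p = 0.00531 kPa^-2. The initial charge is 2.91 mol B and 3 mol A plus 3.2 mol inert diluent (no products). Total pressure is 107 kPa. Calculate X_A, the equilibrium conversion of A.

Take 3 mol A as basis and let X be its fractional conversion, so ξ = X.
Mole table: n_B = 2.91 − X; n_A = 3 − 3X; n_D = 2X; n_I = 3.2 (inert).
Total moles n_T = 9.11 − 2X.
Mole fractions y_i = n_i/n_T; K_p = p_D^2 / (p_B p_A^3) with p_i = y_i·P.
Setting this equal to 0.00531 kPa^-2 and taking the physical root (0 < X < 1) gives X = 0.686.

X = 0.686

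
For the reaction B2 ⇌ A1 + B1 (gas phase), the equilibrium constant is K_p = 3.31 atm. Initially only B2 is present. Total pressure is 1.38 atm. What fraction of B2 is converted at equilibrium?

X = 0.840

Take 1 mol B2 as basis and let X be its fractional conversion, so ξ = X.
At extent ξ: n_B2 = 1 − X; n_A1 = X; n_B1 = X.
Total moles n_T = 1 + X.
Mole fractions y_i = n_i/n_T; K_p = p_A1 p_B1 / (p_B2) with p_i = y_i·P.
Setting this equal to 3.31 atm and taking the physical root (0 < X < 1) gives X = 0.840.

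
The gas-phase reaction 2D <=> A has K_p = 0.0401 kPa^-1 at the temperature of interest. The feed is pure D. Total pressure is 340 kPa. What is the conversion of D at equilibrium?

X = 0.866

Let X = conversion of D (basis 1 mol D); extent of reaction ξ = 0.5X.
Species balance: n_D = 1 − X; n_A = 0.5X.
Total moles n_T = 1 − 0.5X.
Mole fractions y_i = n_i/n_T; K_p = p_A / (p_D^2) with p_i = y_i·P.
Setting this equal to 0.0401 kPa^-1 and taking the physical root (0 < X < 1) gives X = 0.866.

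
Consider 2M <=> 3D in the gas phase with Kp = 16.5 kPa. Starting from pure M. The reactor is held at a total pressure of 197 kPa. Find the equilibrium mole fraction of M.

y_M = 0.666

Basis: 1 mol M initially; let X = conversion of M. Extent ξ = 0.5X.
Moles: n_M = 1 − X; n_D = 1.5X.
Summing: n_T = 1 + 0.5X.
Mole fractions y_i = n_i/n_T; Kp = p_D^3 / (p_M^2) with p_i = y_i·P.
Equating to 16.5 kPa and solving on 0 < X < 1: X = 0.250.
Then n_M = 0.75, n_T = 1.13, so y_M = 0.666.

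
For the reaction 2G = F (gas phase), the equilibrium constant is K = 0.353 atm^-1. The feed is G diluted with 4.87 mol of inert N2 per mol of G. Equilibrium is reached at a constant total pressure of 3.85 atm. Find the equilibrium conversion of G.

Take 1 mol G as basis and let X be its fractional conversion, so ξ = 0.5X.
At extent ξ: n_G = 1 − X; n_F = 0.5X; n_I = 4.87 (inert).
Summing: n_T = 5.87 − 0.5X.
With p_i = (n_i/n_T)P, K = p_F / (p_G^2).
Setting this equal to 0.353 atm^-1 and taking the physical root (0 < X < 1) gives X = 0.260.

X = 0.260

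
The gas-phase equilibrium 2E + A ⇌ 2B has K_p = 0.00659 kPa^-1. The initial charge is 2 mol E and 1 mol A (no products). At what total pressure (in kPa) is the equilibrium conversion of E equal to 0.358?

P = 194 kPa

Basis: 2 mol E initially; let X = conversion of E. Extent ξ = X.
Species balance: n_E = 2 − 2X; n_A = 1 − X; n_B = 2X.
Summing: n_T = 3 − X.
K_p = p_B^2 / (p_E^2 p_A) with p_i = (n_i/n_T)·P.
At X = 0.358: the mole-fraction product g(X) = Π y_i^ν_i = 1.28. Since K_p = g(X)·P^{-1}, P = (g/K_p)^(1/1) = (1.28/0.00659)^(1/1) = 194 kPa.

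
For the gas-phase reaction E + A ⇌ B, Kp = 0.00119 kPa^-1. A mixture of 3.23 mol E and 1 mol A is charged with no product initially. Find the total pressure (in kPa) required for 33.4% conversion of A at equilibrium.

P = 567 kPa

Take 1 mol A as basis and let X be its fractional conversion, so ξ = X.
Species balance: n_E = 3.23 − X; n_A = 1 − X; n_B = X.
Total moles n_T = 4.23 − X.
Kp = p_B / (p_E p_A) with p_i = (n_i/n_T)·P.
At X = 0.334: the mole-fraction product g(X) = Π y_i^ν_i = 0.6747. Since Kp = g(X)·P^{-1}, P = (g/Kp)^(1/1) = (0.6747/0.00119)^(1/1) = 567 kPa.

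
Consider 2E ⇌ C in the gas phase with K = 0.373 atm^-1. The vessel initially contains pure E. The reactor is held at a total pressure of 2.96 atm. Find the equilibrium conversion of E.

X = 0.570

Take 1 mol E as basis and let X be its fractional conversion, so ξ = 0.5X.
Moles: n_E = 1 − X; n_C = 0.5X.
Total moles n_T = 1 − 0.5X.
Mole fractions y_i = n_i/n_T; K = p_C / (p_E^2) with p_i = y_i·P.
Substituting and setting equal to 0.373 atm^-1 gives a polynomial in X; the root in (0,1) is X = 0.570.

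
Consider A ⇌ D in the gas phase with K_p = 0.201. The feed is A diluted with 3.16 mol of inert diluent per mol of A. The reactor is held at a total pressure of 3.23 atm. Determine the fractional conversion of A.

Basis: 1 mol A initially; let X = conversion of A. Extent ξ = X.
Mole table: n_A = 1 − X; n_D = X; n_I = 3.16 (inert).
Since Δν = 0, n_T = 4.16 throughout.
y_i = n_i/n_T, p_i = y_i·P. K_p = p_D / (p_A).
This yields a degree-1 equation in X; solving on (0,1), X = 0.167.

X = 0.167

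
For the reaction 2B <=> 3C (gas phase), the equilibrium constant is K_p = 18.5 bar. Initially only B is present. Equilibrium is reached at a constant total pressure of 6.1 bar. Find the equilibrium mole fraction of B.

y_B = 0.321

Take 1 mol B as basis and let X be its fractional conversion, so ξ = 0.5X.
At extent ξ: n_B = 1 − X; n_C = 1.5X.
n_T = Σnᵢ = 1 + 0.5X.
With p_i = (n_i/n_T)P, K_p = p_C^3 / (p_B^2).
Substituting and setting equal to 18.5 bar gives a polynomial in X; the root in (0,1) is X = 0.585.
Then n_B = 0.415, n_T = 1.29, so y_B = 0.321.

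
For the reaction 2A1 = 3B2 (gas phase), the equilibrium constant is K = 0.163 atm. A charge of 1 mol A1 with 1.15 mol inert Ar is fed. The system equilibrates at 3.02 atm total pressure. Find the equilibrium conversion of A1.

Let X = conversion of A1 (basis 1 mol A1); extent of reaction ξ = 0.5X.
Mole table: n_A1 = 1 − X; n_B2 = 1.5X; n_I = 1.15 (inert).
Total moles n_T = 2.15 + 0.5X.
With p_i = (n_i/n_T)P, K = p_B2^3 / (p_A1^2).
This yields a degree-3 equation in X; solving on (0,1), X = 0.269.

X = 0.269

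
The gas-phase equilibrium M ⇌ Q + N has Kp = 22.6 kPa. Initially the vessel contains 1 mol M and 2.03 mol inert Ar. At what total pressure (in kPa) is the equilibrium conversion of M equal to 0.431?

Take 1 mol M as basis and let X be its fractional conversion, so ξ = X.
Species balance: n_M = 1 − X; n_Q = X; n_N = X; n_I = 2.03 (inert).
n_T = Σnᵢ = 3.03 + X.
Kp = p_Q p_N / (p_M) with p_i = (n_i/n_T)·P.
At X = 0.431: the mole-fraction product g(X) = Π y_i^ν_i = 0.09433. Since Kp = g(X)·P^{1}, P = (Kp/g)^(1/1) = (22.6/0.09433)^(1/1) = 240 kPa.

P = 240 kPa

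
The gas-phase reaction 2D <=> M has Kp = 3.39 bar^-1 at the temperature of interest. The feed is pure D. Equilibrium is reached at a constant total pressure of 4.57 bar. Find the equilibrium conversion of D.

X = 0.874

Let X = conversion of D (basis 1 mol D); extent of reaction ξ = 0.5X.
Species balance: n_D = 1 − X; n_M = 0.5X.
n_T = Σnᵢ = 1 − 0.5X.
Mole fractions y_i = n_i/n_T; Kp = p_M / (p_D^2) with p_i = y_i·P.
Setting this equal to 3.39 bar^-1 and taking the physical root (0 < X < 1) gives X = 0.874.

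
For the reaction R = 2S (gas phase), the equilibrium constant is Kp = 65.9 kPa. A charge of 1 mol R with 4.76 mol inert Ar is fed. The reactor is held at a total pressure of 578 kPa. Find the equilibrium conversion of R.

X = 0.339

Take 1 mol R as basis and let X be its fractional conversion, so ξ = X.
At extent ξ: n_R = 1 − X; n_S = 2X; n_I = 4.76 (inert).
Total moles n_T = 5.76 + X.
Mole fractions y_i = n_i/n_T; Kp = p_S^2 / (p_R) with p_i = y_i·P.
This yields a degree-2 equation in X; solving on (0,1), X = 0.339.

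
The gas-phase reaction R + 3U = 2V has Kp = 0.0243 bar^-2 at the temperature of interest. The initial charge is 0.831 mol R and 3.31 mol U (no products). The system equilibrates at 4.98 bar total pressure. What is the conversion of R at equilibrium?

Let X = conversion of R (basis 0.831 mol R); extent of reaction ξ = 0.831X.
Mole table: n_R = 0.831 − 0.831X; n_U = 3.31 − 2.49X; n_V = 1.66X.
Total moles n_T = 4.14 − 1.66X.
With p_i = (n_i/n_T)P, Kp = p_V^2 / (p_R p_U^3).
This yields a degree-4 equation in X; solving on (0,1), X = 0.360.

X = 0.360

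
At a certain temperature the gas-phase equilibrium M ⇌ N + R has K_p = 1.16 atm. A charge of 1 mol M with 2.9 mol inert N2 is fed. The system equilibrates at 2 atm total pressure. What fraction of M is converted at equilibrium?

Basis: 1 mol M initially; let X = conversion of M. Extent ξ = X.
At extent ξ: n_M = 1 − X; n_N = X; n_R = X; n_I = 2.9 (inert).
Total moles n_T = 3.9 + X.
With p_i = (n_i/n_T)P, K_p = p_N p_R / (p_M).
Substituting and setting equal to 1.16 atm gives a polynomial in X; the root in (0,1) is X = 0.777.

X = 0.777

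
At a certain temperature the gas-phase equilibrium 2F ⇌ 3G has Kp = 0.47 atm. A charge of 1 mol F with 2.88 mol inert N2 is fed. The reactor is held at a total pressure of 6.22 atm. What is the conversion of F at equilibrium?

Take 1 mol F as basis and let X be its fractional conversion, so ξ = 0.5X.
At extent ξ: n_F = 1 − X; n_G = 1.5X; n_I = 2.88 (inert).
n_T = Σnᵢ = 3.88 + 0.5X.
Mole fractions y_i = n_i/n_T; Kp = p_G^3 / (p_F^2) with p_i = y_i·P.
Setting this equal to 0.47 atm and taking the physical root (0 < X < 1) gives X = 0.340.

X = 0.340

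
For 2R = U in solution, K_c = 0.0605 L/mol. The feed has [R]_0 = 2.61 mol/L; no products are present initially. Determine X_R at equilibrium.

Let X = conversion of R; extent ξ = 2.61X/2 mol/L.
Concentrations: [R] = 2.61 − 2.61X; [U] = 1.3X.
K_c = [U] / ([R]^2).
Setting equal to 0.0605 and solving for X on (0,1) gives X = 0.201.

X = 0.201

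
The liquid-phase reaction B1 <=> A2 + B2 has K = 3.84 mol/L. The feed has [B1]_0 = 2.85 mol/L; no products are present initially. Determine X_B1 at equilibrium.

Let X = conversion of B1; extent ξ = 2.85·X mol/L.
Concentrations: [B1] = 2.85 − 2.85X; [A2] = 2.85X; [B2] = 2.85X.
K = [A2] [B2] / ([B1]).
Setting equal to 3.84 and solving for X on (0,1) gives X = 0.668.

X = 0.668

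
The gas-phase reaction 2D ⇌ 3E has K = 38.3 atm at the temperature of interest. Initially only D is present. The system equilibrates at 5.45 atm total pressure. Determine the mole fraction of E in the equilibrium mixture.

y_E = 0.753

Basis: 1 mol D initially; let X = conversion of D. Extent ξ = 0.5X.
Species balance: n_D = 1 − X; n_E = 1.5X.
Total moles n_T = 1 + 0.5X.
Mole fractions y_i = n_i/n_T; K = p_E^3 / (p_D^2) with p_i = y_i·P.
Setting this equal to 38.3 atm and taking the physical root (0 < X < 1) gives X = 0.671.
Then n_E = 1.01, n_T = 1.34, so y_E = 0.753.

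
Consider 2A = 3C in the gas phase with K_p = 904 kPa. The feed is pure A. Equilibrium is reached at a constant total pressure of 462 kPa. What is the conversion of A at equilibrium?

Take 1 mol A as basis and let X be its fractional conversion, so ξ = 0.5X.
Mole table: n_A = 1 − X; n_C = 1.5X.
Total moles n_T = 1 + 0.5X.
With p_i = (n_i/n_T)P, K_p = p_C^3 / (p_A^2).
This yields a degree-3 equation in X; solving on (0,1), X = 0.539.

X = 0.539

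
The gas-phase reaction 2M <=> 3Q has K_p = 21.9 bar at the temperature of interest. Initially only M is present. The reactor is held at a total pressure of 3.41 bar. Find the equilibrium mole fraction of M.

y_M = 0.254

Basis: 1 mol M initially; let X = conversion of M. Extent ξ = 0.5X.
At extent ξ: n_M = 1 − X; n_Q = 1.5X.
Total moles n_T = 1 + 0.5X.
y_i = n_i/n_T, p_i = y_i·P. K_p = p_Q^3 / (p_M^2).
Setting this equal to 21.9 bar and taking the physical root (0 < X < 1) gives X = 0.662.
Then n_M = 0.338, n_T = 1.33, so y_M = 0.254.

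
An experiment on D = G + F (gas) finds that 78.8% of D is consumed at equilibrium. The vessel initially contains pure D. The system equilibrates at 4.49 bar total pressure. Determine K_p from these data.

K_p = 7.36 bar

Let X = conversion of D (basis 1 mol D); extent of reaction ξ = X.
Species balance: n_D = 1 − X; n_G = X; n_F = X.
n_T = Σnᵢ = 1 + X.
At X = 0.788: n_D = 0.212, n_G = 0.788, n_F = 0.788, n_T = 1.79.
p_i = (n_i/n_T)·P. K_p = p_G p_F / (p_D) = 7.36 bar.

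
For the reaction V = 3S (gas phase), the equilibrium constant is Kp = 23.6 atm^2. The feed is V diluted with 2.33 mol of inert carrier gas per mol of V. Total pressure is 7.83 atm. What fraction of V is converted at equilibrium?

X = 0.510

Basis: 1 mol V initially; let X = conversion of V. Extent ξ = X.
Species balance: n_V = 1 − X; n_S = 3X; n_I = 2.33 (inert).
Total moles n_T = 3.33 + 2X.
y_i = n_i/n_T, p_i = y_i·P. Kp = p_S^3 / (p_V).
Setting this equal to 23.6 atm^2 and taking the physical root (0 < X < 1) gives X = 0.510.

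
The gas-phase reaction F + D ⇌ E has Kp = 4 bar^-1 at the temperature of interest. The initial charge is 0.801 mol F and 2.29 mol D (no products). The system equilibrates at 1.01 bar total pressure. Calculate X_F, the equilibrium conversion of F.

X = 0.733

Take 0.801 mol F as basis and let X be its fractional conversion, so ξ = 0.801X.
Moles: n_F = 0.801 − 0.801X; n_D = 2.29 − 0.801X; n_E = 0.801X.
Summing: n_T = 3.09 − 0.801X.
Mole fractions y_i = n_i/n_T; Kp = p_E / (p_F p_D) with p_i = y_i·P.
Equating to 4 bar^-1 and solving on 0 < X < 1: X = 0.733.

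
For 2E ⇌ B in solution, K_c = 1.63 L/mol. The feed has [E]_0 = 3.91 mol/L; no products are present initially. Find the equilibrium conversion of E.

Let X = conversion of E; extent ξ = 3.91X/2 mol/L.
Concentrations: [E] = 3.91 − 3.91X; [B] = 1.96X.
K_c = [B] / ([E]^2).
This equals 1.63 at X = 0.756 (the root in 0 < X < 1).

X = 0.756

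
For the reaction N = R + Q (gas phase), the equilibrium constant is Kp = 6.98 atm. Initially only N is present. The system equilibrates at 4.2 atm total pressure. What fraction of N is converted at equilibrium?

Let X = conversion of N (basis 1 mol N); extent of reaction ξ = X.
Mole table: n_N = 1 − X; n_R = X; n_Q = X.
n_T = Σnᵢ = 1 + X.
With p_i = (n_i/n_T)P, Kp = p_R p_Q / (p_N).
This yields a degree-2 equation in X; solving on (0,1), X = 0.790.

X = 0.790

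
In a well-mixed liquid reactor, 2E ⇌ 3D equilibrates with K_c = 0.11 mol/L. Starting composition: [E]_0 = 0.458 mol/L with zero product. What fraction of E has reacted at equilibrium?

X = 0.320

Let X = conversion of E; extent ξ = 0.458X/2 mol/L.
Concentrations: [E] = 0.458 − 0.458X; [D] = 0.687X.
K_c = [D]^3 / ([E]^2).
Setting equal to 0.11 and solving for X on (0,1) gives X = 0.320.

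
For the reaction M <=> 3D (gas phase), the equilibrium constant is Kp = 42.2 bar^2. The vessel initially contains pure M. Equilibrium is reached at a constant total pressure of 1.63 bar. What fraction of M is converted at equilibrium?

Let X = conversion of M (basis 1 mol M); extent of reaction ξ = X.
At extent ξ: n_M = 1 − X; n_D = 3X.
Summing: n_T = 1 + 2X.
Mole fractions y_i = n_i/n_T; Kp = p_D^3 / (p_M) with p_i = y_i·P.
Substituting and setting equal to 42.2 bar^2 gives a polynomial in X; the root in (0,1) is X = 0.855.

X = 0.855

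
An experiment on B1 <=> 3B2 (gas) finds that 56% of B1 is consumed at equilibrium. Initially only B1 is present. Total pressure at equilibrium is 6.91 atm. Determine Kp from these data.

Kp = 114 atm^2

Take 1 mol B1 as basis and let X be its fractional conversion, so ξ = X.
Moles: n_B1 = 1 − X; n_B2 = 3X.
Summing: n_T = 1 + 2X.
At X = 0.56: n_B1 = 0.44, n_B2 = 1.68, n_T = 2.12.
p_i = (n_i/n_T)·P. Kp = p_B2^3 / (p_B1) = 114 atm^2.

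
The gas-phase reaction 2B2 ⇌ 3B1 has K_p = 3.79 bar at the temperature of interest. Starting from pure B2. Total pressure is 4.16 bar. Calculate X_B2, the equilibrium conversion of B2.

X = 0.459

Basis: 1 mol B2 initially; let X = conversion of B2. Extent ξ = 0.5X.
Moles: n_B2 = 1 − X; n_B1 = 1.5X.
n_T = Σnᵢ = 1 + 0.5X.
y_i = n_i/n_T, p_i = y_i·P. K_p = p_B1^3 / (p_B2^2).
This yields a degree-3 equation in X; solving on (0,1), X = 0.459.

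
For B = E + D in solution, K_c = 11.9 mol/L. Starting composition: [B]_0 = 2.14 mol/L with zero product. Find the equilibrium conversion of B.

X = 0.865

Let X = conversion of B; extent ξ = 2.14·X mol/L.
Concentrations: [B] = 2.14 − 2.14X; [E] = 2.14X; [D] = 2.14X.
K_c = [E] [D] / ([B]).
Equating to 11.9 mol/L: the physical root is X = 0.865.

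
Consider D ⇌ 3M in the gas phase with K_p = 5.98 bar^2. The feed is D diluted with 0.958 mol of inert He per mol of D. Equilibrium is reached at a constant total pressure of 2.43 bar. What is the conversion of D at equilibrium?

Let X = conversion of D (basis 1 mol D); extent of reaction ξ = X.
Species balance: n_D = 1 − X; n_M = 3X; n_I = 0.958 (inert).
Total moles n_T = 1.96 + 2X.
Mole fractions y_i = n_i/n_T; K_p = p_M^3 / (p_D) with p_i = y_i·P.
This yields a degree-3 equation in X; solving on (0,1), X = 0.542.

X = 0.542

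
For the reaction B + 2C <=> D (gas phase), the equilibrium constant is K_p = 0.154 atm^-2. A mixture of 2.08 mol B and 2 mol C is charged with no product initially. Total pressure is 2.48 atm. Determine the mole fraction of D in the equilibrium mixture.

y_D = 0.081

Basis: 2 mol C initially; let X = conversion of C. Extent ξ = X.
Moles: n_B = 2.08 − X; n_C = 2 − 2X; n_D = X.
Total moles n_T = 4.08 − 2X.
y_i = n_i/n_T, p_i = y_i·P. K_p = p_D / (p_B p_C^2).
Equating to 0.154 atm^-2 and solving on 0 < X < 1: X = 0.283.
Then n_D = 0.283, n_T = 3.51, so y_D = 0.081.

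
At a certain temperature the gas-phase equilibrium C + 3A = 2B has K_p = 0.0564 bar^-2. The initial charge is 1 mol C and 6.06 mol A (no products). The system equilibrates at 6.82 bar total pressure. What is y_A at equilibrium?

Let X = conversion of C (basis 1 mol C); extent of reaction ξ = X.
Species balance: n_C = 1 − X; n_A = 6.06 − 3X; n_B = 2X.
Total moles n_T = 7.06 − 2X.
y_i = n_i/n_T, p_i = y_i·P. K_p = p_B^2 / (p_C p_A^3).
This yields a degree-4 equation in X; solving on (0,1), X = 0.667.
Then n_A = 4.06, n_T = 5.73, so y_A = 0.709.

y_A = 0.709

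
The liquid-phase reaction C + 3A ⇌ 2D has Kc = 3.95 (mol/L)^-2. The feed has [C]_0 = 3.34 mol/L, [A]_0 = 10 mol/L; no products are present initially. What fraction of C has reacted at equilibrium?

X = 0.785

Let X = conversion of C; extent ξ = 3.34·X mol/L.
Concentrations: [C] = 3.34 − 3.34X; [A] = 10 − 10X; [D] = 6.68X.
Kc = [D]^2 / ([C] [A]^3).
Equating to 3.95 (mol/L)^-2: the physical root is X = 0.785.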